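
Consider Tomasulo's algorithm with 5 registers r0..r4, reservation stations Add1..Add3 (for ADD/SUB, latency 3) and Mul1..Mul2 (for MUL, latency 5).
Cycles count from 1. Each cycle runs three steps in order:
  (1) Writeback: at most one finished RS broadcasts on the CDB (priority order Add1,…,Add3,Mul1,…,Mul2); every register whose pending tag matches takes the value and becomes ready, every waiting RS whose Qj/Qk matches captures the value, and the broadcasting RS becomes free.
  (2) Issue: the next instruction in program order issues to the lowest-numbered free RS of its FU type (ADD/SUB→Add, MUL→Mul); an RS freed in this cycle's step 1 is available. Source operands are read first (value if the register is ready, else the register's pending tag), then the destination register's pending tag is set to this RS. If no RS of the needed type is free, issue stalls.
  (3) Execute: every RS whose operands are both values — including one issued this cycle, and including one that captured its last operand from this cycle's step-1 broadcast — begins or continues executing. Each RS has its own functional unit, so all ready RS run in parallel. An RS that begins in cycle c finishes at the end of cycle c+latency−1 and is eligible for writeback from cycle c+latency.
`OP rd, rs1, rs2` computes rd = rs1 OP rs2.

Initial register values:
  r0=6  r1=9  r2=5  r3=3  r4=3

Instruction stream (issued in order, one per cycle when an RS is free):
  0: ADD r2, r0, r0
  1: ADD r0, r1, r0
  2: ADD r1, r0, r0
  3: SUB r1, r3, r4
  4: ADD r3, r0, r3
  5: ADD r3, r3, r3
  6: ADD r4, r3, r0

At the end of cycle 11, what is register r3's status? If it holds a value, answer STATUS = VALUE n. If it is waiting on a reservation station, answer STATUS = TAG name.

STATUS = VALUE 36

c1: issue ADD r2<-Add1 | r0:6,r1:9,r2:Add1,r3:3,r4:3
c2: issue ADD r0<-Add2 | r0:Add2,r1:9,r2:Add1,r3:3,r4:3
c3: issue ADD r1<-Add3 | r0:Add2,r1:Add3,r2:Add1,r3:3,r4:3
c4: CDB Add1=12; issue SUB r1<-Add1 | r0:Add2,r1:Add1,r2:12,r3:3,r4:3
c5: CDB Add2=15; issue ADD r3<-Add2 | r0:15,r1:Add1,r2:12,r3:Add2,r4:3
c6: stall | r0:15,r1:Add1,r2:12,r3:Add2,r4:3
c7: CDB Add1=0; issue ADD r3<-Add1 | r0:15,r1:0,r2:12,r3:Add1,r4:3
c8: CDB Add2=18; issue ADD r4<-Add2 | r0:15,r1:0,r2:12,r3:Add1,r4:Add2
c9: CDB Add3=30 | r0:15,r1:0,r2:12,r3:Add1,r4:Add2
c10: - | r0:15,r1:0,r2:12,r3:Add1,r4:Add2
c11: CDB Add1=36 | r0:15,r1:0,r2:12,r3:36,r4:Add2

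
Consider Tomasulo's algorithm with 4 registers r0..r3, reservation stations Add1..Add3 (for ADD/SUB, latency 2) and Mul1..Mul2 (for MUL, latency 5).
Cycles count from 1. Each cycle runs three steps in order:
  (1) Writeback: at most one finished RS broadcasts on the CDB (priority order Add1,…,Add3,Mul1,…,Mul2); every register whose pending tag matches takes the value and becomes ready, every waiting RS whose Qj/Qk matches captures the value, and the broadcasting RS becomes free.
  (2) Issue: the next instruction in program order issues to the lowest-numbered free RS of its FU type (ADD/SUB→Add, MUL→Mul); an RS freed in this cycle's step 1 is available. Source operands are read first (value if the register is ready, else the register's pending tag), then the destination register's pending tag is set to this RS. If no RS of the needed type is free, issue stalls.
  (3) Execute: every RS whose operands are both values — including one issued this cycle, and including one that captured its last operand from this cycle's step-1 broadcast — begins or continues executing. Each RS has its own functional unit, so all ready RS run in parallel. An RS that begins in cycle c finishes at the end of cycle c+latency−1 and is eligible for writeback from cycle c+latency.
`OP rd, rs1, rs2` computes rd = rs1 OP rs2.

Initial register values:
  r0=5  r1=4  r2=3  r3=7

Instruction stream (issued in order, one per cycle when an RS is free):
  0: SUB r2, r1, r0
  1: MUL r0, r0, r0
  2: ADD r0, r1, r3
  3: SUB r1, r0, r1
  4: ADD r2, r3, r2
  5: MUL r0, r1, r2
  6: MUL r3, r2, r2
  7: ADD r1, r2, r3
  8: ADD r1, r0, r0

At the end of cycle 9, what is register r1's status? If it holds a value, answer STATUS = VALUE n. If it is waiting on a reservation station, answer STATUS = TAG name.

STATUS = VALUE 7

c1: issue SUB r2<-Add1 | r0:5,r1:4,r2:Add1,r3:7
c2: issue MUL r0<-Mul1 | r0:Mul1,r1:4,r2:Add1,r3:7
c3: CDB Add1=-1; issue ADD r0<-Add1 | r0:Add1,r1:4,r2:-1,r3:7
c4: issue SUB r1<-Add2 | r0:Add1,r1:Add2,r2:-1,r3:7
c5: CDB Add1=11; issue ADD r2<-Add1 | r0:11,r1:Add2,r2:Add1,r3:7
c6: issue MUL r0<-Mul2 | r0:Mul2,r1:Add2,r2:Add1,r3:7
c7: CDB Add1=6; stall | r0:Mul2,r1:Add2,r2:6,r3:7
c8: CDB Add2=7; stall | r0:Mul2,r1:7,r2:6,r3:7
c9: CDB Mul1=25; issue MUL r3<-Mul1 | r0:Mul2,r1:7,r2:6,r3:Mul1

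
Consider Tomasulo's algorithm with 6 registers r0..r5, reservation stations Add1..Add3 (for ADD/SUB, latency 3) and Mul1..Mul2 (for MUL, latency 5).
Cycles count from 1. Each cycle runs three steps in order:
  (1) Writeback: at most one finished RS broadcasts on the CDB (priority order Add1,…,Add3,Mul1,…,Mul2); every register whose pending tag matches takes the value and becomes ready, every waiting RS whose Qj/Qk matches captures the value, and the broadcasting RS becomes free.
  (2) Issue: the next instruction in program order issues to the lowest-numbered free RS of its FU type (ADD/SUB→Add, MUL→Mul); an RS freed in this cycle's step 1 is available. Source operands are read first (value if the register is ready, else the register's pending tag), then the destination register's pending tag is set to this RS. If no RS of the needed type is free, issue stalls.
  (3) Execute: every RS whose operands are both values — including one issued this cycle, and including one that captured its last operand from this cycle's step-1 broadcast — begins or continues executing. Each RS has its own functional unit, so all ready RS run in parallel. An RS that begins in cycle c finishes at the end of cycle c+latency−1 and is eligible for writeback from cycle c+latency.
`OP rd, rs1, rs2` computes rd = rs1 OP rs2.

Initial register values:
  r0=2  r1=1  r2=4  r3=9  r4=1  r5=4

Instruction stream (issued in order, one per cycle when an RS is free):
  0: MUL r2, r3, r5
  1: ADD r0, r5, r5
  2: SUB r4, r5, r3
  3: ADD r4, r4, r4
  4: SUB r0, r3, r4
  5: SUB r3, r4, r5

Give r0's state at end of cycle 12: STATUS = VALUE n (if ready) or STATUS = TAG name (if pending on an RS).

STATUS = VALUE 19

cycle 1: issue MUL r2<-Mul1 // r0:2,r1:1,r2:Mul1,r3:9,r4:1,r5:4
cycle 2: issue ADD r0<-Add1 // r0:Add1,r1:1,r2:Mul1,r3:9,r4:1,r5:4
cycle 3: issue SUB r4<-Add2 // r0:Add1,r1:1,r2:Mul1,r3:9,r4:Add2,r5:4
cycle 4: issue ADD r4<-Add3 // r0:Add1,r1:1,r2:Mul1,r3:9,r4:Add3,r5:4
cycle 5: CDB Add1=8; issue SUB r0<-Add1 // r0:Add1,r1:1,r2:Mul1,r3:9,r4:Add3,r5:4
cycle 6: CDB Add2=-5; issue SUB r3<-Add2 // r0:Add1,r1:1,r2:Mul1,r3:Add2,r4:Add3,r5:4
cycle 7: CDB Mul1=36 // r0:Add1,r1:1,r2:36,r3:Add2,r4:Add3,r5:4
cycle 8: - // r0:Add1,r1:1,r2:36,r3:Add2,r4:Add3,r5:4
cycle 9: CDB Add3=-10 // r0:Add1,r1:1,r2:36,r3:Add2,r4:-10,r5:4
cycle 10: - // r0:Add1,r1:1,r2:36,r3:Add2,r4:-10,r5:4
cycle 11: - // r0:Add1,r1:1,r2:36,r3:Add2,r4:-10,r5:4
cycle 12: CDB Add1=19 // r0:19,r1:1,r2:36,r3:Add2,r4:-10,r5:4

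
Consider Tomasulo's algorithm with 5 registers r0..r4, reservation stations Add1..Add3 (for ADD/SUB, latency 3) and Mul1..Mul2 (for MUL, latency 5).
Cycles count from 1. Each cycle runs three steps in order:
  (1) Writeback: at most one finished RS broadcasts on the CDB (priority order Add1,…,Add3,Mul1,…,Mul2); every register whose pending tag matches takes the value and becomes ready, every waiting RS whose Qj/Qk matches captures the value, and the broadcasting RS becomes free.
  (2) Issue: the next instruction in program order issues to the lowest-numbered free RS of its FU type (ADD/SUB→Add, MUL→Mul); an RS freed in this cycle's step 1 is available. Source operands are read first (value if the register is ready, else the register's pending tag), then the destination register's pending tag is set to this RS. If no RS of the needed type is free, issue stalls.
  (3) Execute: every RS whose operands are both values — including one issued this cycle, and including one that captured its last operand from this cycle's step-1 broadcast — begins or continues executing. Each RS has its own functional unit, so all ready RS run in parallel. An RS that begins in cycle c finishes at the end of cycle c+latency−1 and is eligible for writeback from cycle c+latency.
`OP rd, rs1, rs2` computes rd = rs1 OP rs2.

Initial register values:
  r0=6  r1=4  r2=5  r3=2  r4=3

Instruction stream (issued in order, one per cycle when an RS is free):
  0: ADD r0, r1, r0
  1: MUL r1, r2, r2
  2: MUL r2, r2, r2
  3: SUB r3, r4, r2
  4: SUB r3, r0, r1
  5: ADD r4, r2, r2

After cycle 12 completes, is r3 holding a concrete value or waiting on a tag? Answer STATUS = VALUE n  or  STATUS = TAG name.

STATUS = VALUE -15

cycle 1: issue ADD r0<-Add1 // r0:Add1,r1:4,r2:5,r3:2,r4:3
cycle 2: issue MUL r1<-Mul1 // r0:Add1,r1:Mul1,r2:5,r3:2,r4:3
cycle 3: issue MUL r2<-Mul2 // r0:Add1,r1:Mul1,r2:Mul2,r3:2,r4:3
cycle 4: CDB Add1=10; issue SUB r3<-Add1 // r0:10,r1:Mul1,r2:Mul2,r3:Add1,r4:3
cycle 5: issue SUB r3<-Add2 // r0:10,r1:Mul1,r2:Mul2,r3:Add2,r4:3
cycle 6: issue ADD r4<-Add3 // r0:10,r1:Mul1,r2:Mul2,r3:Add2,r4:Add3
cycle 7: CDB Mul1=25 // r0:10,r1:25,r2:Mul2,r3:Add2,r4:Add3
cycle 8: CDB Mul2=25 // r0:10,r1:25,r2:25,r3:Add2,r4:Add3
cycle 9: - // r0:10,r1:25,r2:25,r3:Add2,r4:Add3
cycle 10: CDB Add2=-15 // r0:10,r1:25,r2:25,r3:-15,r4:Add3
cycle 11: CDB Add1=-22 // r0:10,r1:25,r2:25,r3:-15,r4:Add3
cycle 12: CDB Add3=50 // r0:10,r1:25,r2:25,r3:-15,r4:50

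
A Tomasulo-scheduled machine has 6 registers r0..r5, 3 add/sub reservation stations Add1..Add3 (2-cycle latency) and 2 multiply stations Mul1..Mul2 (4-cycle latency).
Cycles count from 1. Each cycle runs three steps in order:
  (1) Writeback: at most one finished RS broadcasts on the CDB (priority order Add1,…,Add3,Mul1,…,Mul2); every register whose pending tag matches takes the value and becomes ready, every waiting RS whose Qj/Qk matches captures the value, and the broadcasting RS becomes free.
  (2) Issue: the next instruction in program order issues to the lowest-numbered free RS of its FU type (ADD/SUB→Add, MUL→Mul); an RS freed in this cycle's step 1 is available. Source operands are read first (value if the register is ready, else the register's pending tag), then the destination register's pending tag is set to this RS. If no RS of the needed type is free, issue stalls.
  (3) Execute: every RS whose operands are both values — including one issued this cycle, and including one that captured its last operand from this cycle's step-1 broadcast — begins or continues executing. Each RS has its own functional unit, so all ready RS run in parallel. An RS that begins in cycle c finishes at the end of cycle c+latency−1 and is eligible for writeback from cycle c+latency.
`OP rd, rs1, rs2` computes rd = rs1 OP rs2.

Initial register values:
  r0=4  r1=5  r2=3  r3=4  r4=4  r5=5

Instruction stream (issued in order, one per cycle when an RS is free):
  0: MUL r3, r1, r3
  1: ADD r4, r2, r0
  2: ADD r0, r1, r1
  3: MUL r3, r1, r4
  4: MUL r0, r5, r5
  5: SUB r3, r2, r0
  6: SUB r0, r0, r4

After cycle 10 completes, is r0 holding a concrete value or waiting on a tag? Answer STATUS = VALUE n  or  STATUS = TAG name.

c1: issue MUL r3<-Mul1 | r0:4,r1:5,r2:3,r3:Mul1,r4:4,r5:5
c2: issue ADD r4<-Add1 | r0:4,r1:5,r2:3,r3:Mul1,r4:Add1,r5:5
c3: issue ADD r0<-Add2 | r0:Add2,r1:5,r2:3,r3:Mul1,r4:Add1,r5:5
c4: CDB Add1=7; issue MUL r3<-Mul2 | r0:Add2,r1:5,r2:3,r3:Mul2,r4:7,r5:5
c5: CDB Add2=10; stall | r0:10,r1:5,r2:3,r3:Mul2,r4:7,r5:5
c6: CDB Mul1=20; issue MUL r0<-Mul1 | r0:Mul1,r1:5,r2:3,r3:Mul2,r4:7,r5:5
c7: issue SUB r3<-Add1 | r0:Mul1,r1:5,r2:3,r3:Add1,r4:7,r5:5
c8: CDB Mul2=35; issue SUB r0<-Add2 | r0:Add2,r1:5,r2:3,r3:Add1,r4:7,r5:5
c9: - | r0:Add2,r1:5,r2:3,r3:Add1,r4:7,r5:5
c10: CDB Mul1=25 | r0:Add2,r1:5,r2:3,r3:Add1,r4:7,r5:5

STATUS = TAG Add2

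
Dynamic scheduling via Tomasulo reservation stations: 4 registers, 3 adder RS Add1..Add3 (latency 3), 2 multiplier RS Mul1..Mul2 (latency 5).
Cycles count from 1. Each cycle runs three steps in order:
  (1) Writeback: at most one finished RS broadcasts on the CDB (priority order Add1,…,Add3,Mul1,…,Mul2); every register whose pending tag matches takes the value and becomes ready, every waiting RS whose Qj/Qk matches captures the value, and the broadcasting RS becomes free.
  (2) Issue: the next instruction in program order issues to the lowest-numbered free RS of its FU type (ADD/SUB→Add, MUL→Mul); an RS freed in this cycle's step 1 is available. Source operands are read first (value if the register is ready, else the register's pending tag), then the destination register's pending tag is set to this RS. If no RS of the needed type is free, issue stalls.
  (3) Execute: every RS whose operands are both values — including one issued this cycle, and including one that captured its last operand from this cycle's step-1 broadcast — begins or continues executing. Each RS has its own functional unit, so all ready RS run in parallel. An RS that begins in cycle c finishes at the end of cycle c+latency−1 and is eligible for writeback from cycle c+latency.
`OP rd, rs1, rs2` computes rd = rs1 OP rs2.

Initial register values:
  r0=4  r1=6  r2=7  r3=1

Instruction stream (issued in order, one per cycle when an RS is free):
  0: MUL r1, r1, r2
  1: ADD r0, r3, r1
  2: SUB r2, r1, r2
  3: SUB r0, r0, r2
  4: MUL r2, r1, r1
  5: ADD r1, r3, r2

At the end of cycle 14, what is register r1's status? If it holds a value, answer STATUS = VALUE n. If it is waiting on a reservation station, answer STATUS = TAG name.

  c1: issue MUL r1<-Mul1  regs: r0:4,r1:Mul1,r2:7,r3:1
  c2: issue ADD r0<-Add1  regs: r0:Add1,r1:Mul1,r2:7,r3:1
  c3: issue SUB r2<-Add2  regs: r0:Add1,r1:Mul1,r2:Add2,r3:1
  c4: issue SUB r0<-Add3  regs: r0:Add3,r1:Mul1,r2:Add2,r3:1
  c5: issue MUL r2<-Mul2  regs: r0:Add3,r1:Mul1,r2:Mul2,r3:1
  c6: CDB Mul1=42; stall  regs: r0:Add3,r1:42,r2:Mul2,r3:1
  c7: stall  regs: r0:Add3,r1:42,r2:Mul2,r3:1
  c8: stall  regs: r0:Add3,r1:42,r2:Mul2,r3:1
  c9: CDB Add1=43; issue ADD r1<-Add1  regs: r0:Add3,r1:Add1,r2:Mul2,r3:1
  c10: CDB Add2=35  regs: r0:Add3,r1:Add1,r2:Mul2,r3:1
  c11: CDB Mul2=1764  regs: r0:Add3,r1:Add1,r2:1764,r3:1
  c12: -  regs: r0:Add3,r1:Add1,r2:1764,r3:1
  c13: CDB Add3=8  regs: r0:8,r1:Add1,r2:1764,r3:1
  c14: CDB Add1=1765  regs: r0:8,r1:1765,r2:1764,r3:1

STATUS = VALUE 1765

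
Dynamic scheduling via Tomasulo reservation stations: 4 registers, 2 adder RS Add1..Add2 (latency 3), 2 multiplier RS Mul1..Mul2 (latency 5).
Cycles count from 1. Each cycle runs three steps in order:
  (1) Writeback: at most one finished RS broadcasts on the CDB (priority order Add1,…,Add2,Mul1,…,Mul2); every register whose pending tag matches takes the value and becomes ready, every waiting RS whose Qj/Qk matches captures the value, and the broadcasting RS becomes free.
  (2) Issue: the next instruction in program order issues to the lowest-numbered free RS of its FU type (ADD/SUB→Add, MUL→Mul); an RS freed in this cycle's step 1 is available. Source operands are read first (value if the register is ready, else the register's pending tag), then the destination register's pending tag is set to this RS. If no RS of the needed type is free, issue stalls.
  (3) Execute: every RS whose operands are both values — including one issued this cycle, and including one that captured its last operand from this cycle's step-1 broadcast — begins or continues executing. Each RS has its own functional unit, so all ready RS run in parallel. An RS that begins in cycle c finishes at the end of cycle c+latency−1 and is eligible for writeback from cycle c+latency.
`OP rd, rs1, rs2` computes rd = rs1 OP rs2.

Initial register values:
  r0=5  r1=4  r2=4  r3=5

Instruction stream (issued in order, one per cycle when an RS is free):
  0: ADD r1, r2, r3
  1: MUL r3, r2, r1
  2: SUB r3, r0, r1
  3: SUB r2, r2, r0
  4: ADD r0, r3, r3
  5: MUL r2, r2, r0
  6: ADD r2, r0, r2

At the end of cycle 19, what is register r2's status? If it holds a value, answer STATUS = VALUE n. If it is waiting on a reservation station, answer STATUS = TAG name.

c1: issue ADD r1<-Add1 | r0:5,r1:Add1,r2:4,r3:5
c2: issue MUL r3<-Mul1 | r0:5,r1:Add1,r2:4,r3:Mul1
c3: issue SUB r3<-Add2 | r0:5,r1:Add1,r2:4,r3:Add2
c4: CDB Add1=9; issue SUB r2<-Add1 | r0:5,r1:9,r2:Add1,r3:Add2
c5: stall | r0:5,r1:9,r2:Add1,r3:Add2
c6: stall | r0:5,r1:9,r2:Add1,r3:Add2
c7: CDB Add1=-1; issue ADD r0<-Add1 | r0:Add1,r1:9,r2:-1,r3:Add2
c8: CDB Add2=-4; issue MUL r2<-Mul2 | r0:Add1,r1:9,r2:Mul2,r3:-4
c9: CDB Mul1=36; issue ADD r2<-Add2 | r0:Add1,r1:9,r2:Add2,r3:-4
c10: - | r0:Add1,r1:9,r2:Add2,r3:-4
c11: CDB Add1=-8 | r0:-8,r1:9,r2:Add2,r3:-4
c12: - | r0:-8,r1:9,r2:Add2,r3:-4
c13: - | r0:-8,r1:9,r2:Add2,r3:-4
c14: - | r0:-8,r1:9,r2:Add2,r3:-4
c15: - | r0:-8,r1:9,r2:Add2,r3:-4
c16: CDB Mul2=8 | r0:-8,r1:9,r2:Add2,r3:-4
c17: - | r0:-8,r1:9,r2:Add2,r3:-4
c18: - | r0:-8,r1:9,r2:Add2,r3:-4
c19: CDB Add2=0 | r0:-8,r1:9,r2:0,r3:-4

STATUS = VALUE 0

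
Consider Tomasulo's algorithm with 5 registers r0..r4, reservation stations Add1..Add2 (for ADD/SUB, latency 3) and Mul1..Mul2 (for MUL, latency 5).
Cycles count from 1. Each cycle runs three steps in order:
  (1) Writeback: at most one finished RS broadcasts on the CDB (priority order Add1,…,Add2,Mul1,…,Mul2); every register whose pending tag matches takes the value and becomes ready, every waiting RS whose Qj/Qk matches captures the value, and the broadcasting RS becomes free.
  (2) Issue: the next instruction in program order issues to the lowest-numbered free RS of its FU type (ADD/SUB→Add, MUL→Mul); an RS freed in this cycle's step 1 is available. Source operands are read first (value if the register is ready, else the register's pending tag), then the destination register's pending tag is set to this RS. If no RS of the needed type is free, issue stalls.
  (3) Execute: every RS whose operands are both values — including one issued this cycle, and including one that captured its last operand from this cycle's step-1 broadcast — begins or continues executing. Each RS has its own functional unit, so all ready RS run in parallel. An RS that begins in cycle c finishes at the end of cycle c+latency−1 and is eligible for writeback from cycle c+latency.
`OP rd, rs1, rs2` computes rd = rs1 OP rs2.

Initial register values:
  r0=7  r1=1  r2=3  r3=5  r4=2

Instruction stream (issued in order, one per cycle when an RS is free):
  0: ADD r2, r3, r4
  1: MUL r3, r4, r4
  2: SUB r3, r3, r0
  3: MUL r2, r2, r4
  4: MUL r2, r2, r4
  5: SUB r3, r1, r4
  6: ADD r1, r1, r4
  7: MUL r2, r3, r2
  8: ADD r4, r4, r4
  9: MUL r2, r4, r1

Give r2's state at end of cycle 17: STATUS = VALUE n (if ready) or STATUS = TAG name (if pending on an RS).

cycle 1: issue ADD r2<-Add1 // r0:7,r1:1,r2:Add1,r3:5,r4:2
cycle 2: issue MUL r3<-Mul1 // r0:7,r1:1,r2:Add1,r3:Mul1,r4:2
cycle 3: issue SUB r3<-Add2 // r0:7,r1:1,r2:Add1,r3:Add2,r4:2
cycle 4: CDB Add1=7; issue MUL r2<-Mul2 // r0:7,r1:1,r2:Mul2,r3:Add2,r4:2
cycle 5: stall // r0:7,r1:1,r2:Mul2,r3:Add2,r4:2
cycle 6: stall // r0:7,r1:1,r2:Mul2,r3:Add2,r4:2
cycle 7: CDB Mul1=4; issue MUL r2<-Mul1 // r0:7,r1:1,r2:Mul1,r3:Add2,r4:2
cycle 8: issue SUB r3<-Add1 // r0:7,r1:1,r2:Mul1,r3:Add1,r4:2
cycle 9: CDB Mul2=14; stall // r0:7,r1:1,r2:Mul1,r3:Add1,r4:2
cycle 10: CDB Add2=-3; issue ADD r1<-Add2 // r0:7,r1:Add2,r2:Mul1,r3:Add1,r4:2
cycle 11: CDB Add1=-1; issue MUL r2<-Mul2 // r0:7,r1:Add2,r2:Mul2,r3:-1,r4:2
cycle 12: issue ADD r4<-Add1 // r0:7,r1:Add2,r2:Mul2,r3:-1,r4:Add1
cycle 13: CDB Add2=3; stall // r0:7,r1:3,r2:Mul2,r3:-1,r4:Add1
cycle 14: CDB Mul1=28; issue MUL r2<-Mul1 // r0:7,r1:3,r2:Mul1,r3:-1,r4:Add1
cycle 15: CDB Add1=4 // r0:7,r1:3,r2:Mul1,r3:-1,r4:4
cycle 16: - // r0:7,r1:3,r2:Mul1,r3:-1,r4:4
cycle 17: - // r0:7,r1:3,r2:Mul1,r3:-1,r4:4

STATUS = TAG Mul1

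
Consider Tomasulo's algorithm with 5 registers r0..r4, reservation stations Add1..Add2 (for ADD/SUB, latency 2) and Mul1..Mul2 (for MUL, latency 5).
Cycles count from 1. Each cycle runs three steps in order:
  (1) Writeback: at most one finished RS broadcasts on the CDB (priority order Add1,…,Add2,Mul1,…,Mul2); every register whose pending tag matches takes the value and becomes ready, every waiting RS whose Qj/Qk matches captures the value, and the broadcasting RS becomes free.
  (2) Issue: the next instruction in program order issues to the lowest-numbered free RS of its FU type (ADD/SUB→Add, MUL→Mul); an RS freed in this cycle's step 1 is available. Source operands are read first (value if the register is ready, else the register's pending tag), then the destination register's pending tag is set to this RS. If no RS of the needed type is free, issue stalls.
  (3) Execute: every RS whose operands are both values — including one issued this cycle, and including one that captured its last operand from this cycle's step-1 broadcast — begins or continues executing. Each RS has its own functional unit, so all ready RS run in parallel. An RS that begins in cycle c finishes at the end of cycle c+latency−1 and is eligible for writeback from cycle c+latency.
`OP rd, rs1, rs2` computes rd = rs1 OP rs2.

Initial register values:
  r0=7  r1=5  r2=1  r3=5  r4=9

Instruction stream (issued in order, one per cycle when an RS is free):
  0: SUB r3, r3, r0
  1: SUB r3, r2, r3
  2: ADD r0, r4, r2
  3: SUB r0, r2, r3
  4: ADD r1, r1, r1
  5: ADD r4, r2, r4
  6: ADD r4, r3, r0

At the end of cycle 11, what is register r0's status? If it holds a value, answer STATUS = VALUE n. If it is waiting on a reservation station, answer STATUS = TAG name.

STATUS = VALUE -2

  c1: issue SUB r3<-Add1  regs: r0:7,r1:5,r2:1,r3:Add1,r4:9
  c2: issue SUB r3<-Add2  regs: r0:7,r1:5,r2:1,r3:Add2,r4:9
  c3: CDB Add1=-2; issue ADD r0<-Add1  regs: r0:Add1,r1:5,r2:1,r3:Add2,r4:9
  c4: stall  regs: r0:Add1,r1:5,r2:1,r3:Add2,r4:9
  c5: CDB Add1=10; issue SUB r0<-Add1  regs: r0:Add1,r1:5,r2:1,r3:Add2,r4:9
  c6: CDB Add2=3; issue ADD r1<-Add2  regs: r0:Add1,r1:Add2,r2:1,r3:3,r4:9
  c7: stall  regs: r0:Add1,r1:Add2,r2:1,r3:3,r4:9
  c8: CDB Add1=-2; issue ADD r4<-Add1  regs: r0:-2,r1:Add2,r2:1,r3:3,r4:Add1
  c9: CDB Add2=10; issue ADD r4<-Add2  regs: r0:-2,r1:10,r2:1,r3:3,r4:Add2
  c10: CDB Add1=10  regs: r0:-2,r1:10,r2:1,r3:3,r4:Add2
  c11: CDB Add2=1  regs: r0:-2,r1:10,r2:1,r3:3,r4:1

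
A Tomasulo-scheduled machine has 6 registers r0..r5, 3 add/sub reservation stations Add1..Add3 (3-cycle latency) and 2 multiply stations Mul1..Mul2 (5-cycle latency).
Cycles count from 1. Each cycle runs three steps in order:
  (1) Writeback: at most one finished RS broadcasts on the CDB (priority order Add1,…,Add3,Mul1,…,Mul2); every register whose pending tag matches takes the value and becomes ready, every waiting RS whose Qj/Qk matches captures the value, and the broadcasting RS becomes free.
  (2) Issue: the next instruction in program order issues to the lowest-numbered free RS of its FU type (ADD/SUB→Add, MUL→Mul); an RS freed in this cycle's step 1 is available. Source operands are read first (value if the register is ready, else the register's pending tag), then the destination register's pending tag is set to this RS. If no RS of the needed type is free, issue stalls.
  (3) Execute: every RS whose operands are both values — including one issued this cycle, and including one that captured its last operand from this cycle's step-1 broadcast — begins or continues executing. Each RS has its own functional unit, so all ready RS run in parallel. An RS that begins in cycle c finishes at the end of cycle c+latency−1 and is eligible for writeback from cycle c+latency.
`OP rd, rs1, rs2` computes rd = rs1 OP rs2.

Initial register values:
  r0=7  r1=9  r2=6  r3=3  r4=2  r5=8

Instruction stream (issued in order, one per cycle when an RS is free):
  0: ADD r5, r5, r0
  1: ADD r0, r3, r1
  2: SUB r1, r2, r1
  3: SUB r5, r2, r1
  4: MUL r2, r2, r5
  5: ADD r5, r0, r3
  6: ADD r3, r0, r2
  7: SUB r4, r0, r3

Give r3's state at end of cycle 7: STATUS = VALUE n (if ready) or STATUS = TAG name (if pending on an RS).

  c1: issue ADD r5<-Add1  regs: r0:7,r1:9,r2:6,r3:3,r4:2,r5:Add1
  c2: issue ADD r0<-Add2  regs: r0:Add2,r1:9,r2:6,r3:3,r4:2,r5:Add1
  c3: issue SUB r1<-Add3  regs: r0:Add2,r1:Add3,r2:6,r3:3,r4:2,r5:Add1
  c4: CDB Add1=15; issue SUB r5<-Add1  regs: r0:Add2,r1:Add3,r2:6,r3:3,r4:2,r5:Add1
  c5: CDB Add2=12; issue MUL r2<-Mul1  regs: r0:12,r1:Add3,r2:Mul1,r3:3,r4:2,r5:Add1
  c6: CDB Add3=-3; issue ADD r5<-Add2  regs: r0:12,r1:-3,r2:Mul1,r3:3,r4:2,r5:Add2
  c7: issue ADD r3<-Add3  regs: r0:12,r1:-3,r2:Mul1,r3:Add3,r4:2,r5:Add2

STATUS = TAG Add3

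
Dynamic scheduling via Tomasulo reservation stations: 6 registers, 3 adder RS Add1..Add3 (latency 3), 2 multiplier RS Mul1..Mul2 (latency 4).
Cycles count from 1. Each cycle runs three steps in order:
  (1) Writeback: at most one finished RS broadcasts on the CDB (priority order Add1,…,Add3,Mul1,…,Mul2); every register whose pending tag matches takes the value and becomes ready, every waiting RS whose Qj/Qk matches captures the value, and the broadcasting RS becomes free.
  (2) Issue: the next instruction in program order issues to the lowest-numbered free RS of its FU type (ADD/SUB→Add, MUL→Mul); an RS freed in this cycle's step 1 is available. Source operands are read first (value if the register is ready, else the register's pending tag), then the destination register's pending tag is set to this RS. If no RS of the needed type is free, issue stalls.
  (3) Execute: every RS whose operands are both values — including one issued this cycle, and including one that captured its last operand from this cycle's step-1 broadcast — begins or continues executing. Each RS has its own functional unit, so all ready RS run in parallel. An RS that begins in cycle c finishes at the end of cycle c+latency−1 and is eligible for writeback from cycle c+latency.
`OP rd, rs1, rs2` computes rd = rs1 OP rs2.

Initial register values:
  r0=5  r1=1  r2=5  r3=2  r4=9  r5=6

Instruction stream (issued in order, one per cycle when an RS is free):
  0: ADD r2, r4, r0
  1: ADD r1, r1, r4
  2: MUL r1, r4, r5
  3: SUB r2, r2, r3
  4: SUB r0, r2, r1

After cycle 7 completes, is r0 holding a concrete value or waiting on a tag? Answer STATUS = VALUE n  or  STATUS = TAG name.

STATUS = TAG Add2

c1: issue ADD r2<-Add1 | r0:5,r1:1,r2:Add1,r3:2,r4:9,r5:6
c2: issue ADD r1<-Add2 | r0:5,r1:Add2,r2:Add1,r3:2,r4:9,r5:6
c3: issue MUL r1<-Mul1 | r0:5,r1:Mul1,r2:Add1,r3:2,r4:9,r5:6
c4: CDB Add1=14; issue SUB r2<-Add1 | r0:5,r1:Mul1,r2:Add1,r3:2,r4:9,r5:6
c5: CDB Add2=10; issue SUB r0<-Add2 | r0:Add2,r1:Mul1,r2:Add1,r3:2,r4:9,r5:6
c6: - | r0:Add2,r1:Mul1,r2:Add1,r3:2,r4:9,r5:6
c7: CDB Add1=12 | r0:Add2,r1:Mul1,r2:12,r3:2,r4:9,r5:6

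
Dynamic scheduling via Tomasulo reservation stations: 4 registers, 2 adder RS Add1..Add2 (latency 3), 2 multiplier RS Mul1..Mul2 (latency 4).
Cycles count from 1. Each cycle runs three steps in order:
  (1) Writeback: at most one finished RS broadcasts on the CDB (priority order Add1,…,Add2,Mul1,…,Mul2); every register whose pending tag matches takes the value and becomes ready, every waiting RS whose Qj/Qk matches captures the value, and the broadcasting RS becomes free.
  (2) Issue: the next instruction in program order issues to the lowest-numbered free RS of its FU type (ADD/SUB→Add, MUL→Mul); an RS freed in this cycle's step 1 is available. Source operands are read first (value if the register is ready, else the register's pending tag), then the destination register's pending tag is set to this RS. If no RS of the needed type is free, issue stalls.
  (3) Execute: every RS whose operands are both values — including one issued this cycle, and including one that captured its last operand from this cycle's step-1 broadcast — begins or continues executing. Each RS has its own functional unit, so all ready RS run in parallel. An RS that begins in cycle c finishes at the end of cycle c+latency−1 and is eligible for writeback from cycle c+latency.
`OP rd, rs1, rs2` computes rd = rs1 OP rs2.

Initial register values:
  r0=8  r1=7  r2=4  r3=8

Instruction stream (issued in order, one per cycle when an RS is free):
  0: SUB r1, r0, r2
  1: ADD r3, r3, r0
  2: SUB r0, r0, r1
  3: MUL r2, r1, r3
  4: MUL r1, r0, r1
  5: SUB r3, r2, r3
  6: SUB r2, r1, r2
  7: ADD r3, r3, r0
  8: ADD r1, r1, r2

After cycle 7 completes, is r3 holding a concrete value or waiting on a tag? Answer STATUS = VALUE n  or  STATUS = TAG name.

c1: issue SUB r1<-Add1 | r0:8,r1:Add1,r2:4,r3:8
c2: issue ADD r3<-Add2 | r0:8,r1:Add1,r2:4,r3:Add2
c3: stall | r0:8,r1:Add1,r2:4,r3:Add2
c4: CDB Add1=4; issue SUB r0<-Add1 | r0:Add1,r1:4,r2:4,r3:Add2
c5: CDB Add2=16; issue MUL r2<-Mul1 | r0:Add1,r1:4,r2:Mul1,r3:16
c6: issue MUL r1<-Mul2 | r0:Add1,r1:Mul2,r2:Mul1,r3:16
c7: CDB Add1=4; issue SUB r3<-Add1 | r0:4,r1:Mul2,r2:Mul1,r3:Add1

STATUS = TAG Add1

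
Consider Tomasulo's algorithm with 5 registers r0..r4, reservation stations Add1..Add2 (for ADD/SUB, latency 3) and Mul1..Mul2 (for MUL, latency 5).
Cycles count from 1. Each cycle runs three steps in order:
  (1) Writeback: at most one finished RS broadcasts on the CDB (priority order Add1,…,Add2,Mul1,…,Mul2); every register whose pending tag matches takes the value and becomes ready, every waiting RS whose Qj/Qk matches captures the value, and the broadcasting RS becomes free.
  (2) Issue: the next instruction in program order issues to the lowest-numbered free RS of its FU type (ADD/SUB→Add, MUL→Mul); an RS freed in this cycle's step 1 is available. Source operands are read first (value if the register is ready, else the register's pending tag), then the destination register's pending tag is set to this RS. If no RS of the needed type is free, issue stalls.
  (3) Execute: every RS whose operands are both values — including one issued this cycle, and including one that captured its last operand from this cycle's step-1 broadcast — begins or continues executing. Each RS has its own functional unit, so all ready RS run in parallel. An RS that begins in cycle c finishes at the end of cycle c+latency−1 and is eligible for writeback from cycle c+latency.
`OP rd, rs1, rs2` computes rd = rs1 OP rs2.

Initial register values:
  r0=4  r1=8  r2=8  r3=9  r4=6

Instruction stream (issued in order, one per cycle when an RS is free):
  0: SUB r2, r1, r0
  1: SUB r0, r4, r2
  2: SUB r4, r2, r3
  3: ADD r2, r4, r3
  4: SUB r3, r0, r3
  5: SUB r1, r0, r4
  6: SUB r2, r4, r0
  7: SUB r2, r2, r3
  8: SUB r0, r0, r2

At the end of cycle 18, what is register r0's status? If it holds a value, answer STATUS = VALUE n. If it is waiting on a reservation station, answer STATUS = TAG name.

c1: issue SUB r2<-Add1 | r0:4,r1:8,r2:Add1,r3:9,r4:6
c2: issue SUB r0<-Add2 | r0:Add2,r1:8,r2:Add1,r3:9,r4:6
c3: stall | r0:Add2,r1:8,r2:Add1,r3:9,r4:6
c4: CDB Add1=4; issue SUB r4<-Add1 | r0:Add2,r1:8,r2:4,r3:9,r4:Add1
c5: stall | r0:Add2,r1:8,r2:4,r3:9,r4:Add1
c6: stall | r0:Add2,r1:8,r2:4,r3:9,r4:Add1
c7: CDB Add1=-5; issue ADD r2<-Add1 | r0:Add2,r1:8,r2:Add1,r3:9,r4:-5
c8: CDB Add2=2; issue SUB r3<-Add2 | r0:2,r1:8,r2:Add1,r3:Add2,r4:-5
c9: stall | r0:2,r1:8,r2:Add1,r3:Add2,r4:-5
c10: CDB Add1=4; issue SUB r1<-Add1 | r0:2,r1:Add1,r2:4,r3:Add2,r4:-5
c11: CDB Add2=-7; issue SUB r2<-Add2 | r0:2,r1:Add1,r2:Add2,r3:-7,r4:-5
c12: stall | r0:2,r1:Add1,r2:Add2,r3:-7,r4:-5
c13: CDB Add1=7; issue SUB r2<-Add1 | r0:2,r1:7,r2:Add1,r3:-7,r4:-5
c14: CDB Add2=-7; issue SUB r0<-Add2 | r0:Add2,r1:7,r2:Add1,r3:-7,r4:-5
c15: - | r0:Add2,r1:7,r2:Add1,r3:-7,r4:-5
c16: - | r0:Add2,r1:7,r2:Add1,r3:-7,r4:-5
c17: CDB Add1=0 | r0:Add2,r1:7,r2:0,r3:-7,r4:-5
c18: - | r0:Add2,r1:7,r2:0,r3:-7,r4:-5

STATUS = TAG Add2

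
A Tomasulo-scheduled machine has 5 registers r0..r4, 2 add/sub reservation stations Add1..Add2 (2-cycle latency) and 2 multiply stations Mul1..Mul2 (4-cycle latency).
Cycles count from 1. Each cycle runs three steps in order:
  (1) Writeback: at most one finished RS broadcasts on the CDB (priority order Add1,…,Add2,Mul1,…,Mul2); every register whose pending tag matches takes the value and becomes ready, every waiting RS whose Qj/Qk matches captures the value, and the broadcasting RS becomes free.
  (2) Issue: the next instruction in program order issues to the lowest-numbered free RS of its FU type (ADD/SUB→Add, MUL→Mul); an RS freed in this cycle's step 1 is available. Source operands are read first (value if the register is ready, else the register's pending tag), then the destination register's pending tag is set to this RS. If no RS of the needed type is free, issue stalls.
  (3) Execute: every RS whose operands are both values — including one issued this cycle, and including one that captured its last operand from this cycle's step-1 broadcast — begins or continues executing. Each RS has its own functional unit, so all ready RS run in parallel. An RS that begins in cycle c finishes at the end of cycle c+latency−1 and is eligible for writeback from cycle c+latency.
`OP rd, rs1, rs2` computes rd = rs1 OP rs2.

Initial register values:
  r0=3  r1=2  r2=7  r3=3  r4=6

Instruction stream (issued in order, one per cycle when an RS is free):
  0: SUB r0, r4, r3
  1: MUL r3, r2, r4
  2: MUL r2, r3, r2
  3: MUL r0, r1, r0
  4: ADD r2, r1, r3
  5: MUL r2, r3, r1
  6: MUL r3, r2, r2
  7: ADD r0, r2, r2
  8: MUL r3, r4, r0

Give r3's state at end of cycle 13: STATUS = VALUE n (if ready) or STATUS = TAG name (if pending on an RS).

STATUS = TAG Mul2

cycle 1: issue SUB r0<-Add1 // r0:Add1,r1:2,r2:7,r3:3,r4:6
cycle 2: issue MUL r3<-Mul1 // r0:Add1,r1:2,r2:7,r3:Mul1,r4:6
cycle 3: CDB Add1=3; issue MUL r2<-Mul2 // r0:3,r1:2,r2:Mul2,r3:Mul1,r4:6
cycle 4: stall // r0:3,r1:2,r2:Mul2,r3:Mul1,r4:6
cycle 5: stall // r0:3,r1:2,r2:Mul2,r3:Mul1,r4:6
cycle 6: CDB Mul1=42; issue MUL r0<-Mul1 // r0:Mul1,r1:2,r2:Mul2,r3:42,r4:6
cycle 7: issue ADD r2<-Add1 // r0:Mul1,r1:2,r2:Add1,r3:42,r4:6
cycle 8: stall // r0:Mul1,r1:2,r2:Add1,r3:42,r4:6
cycle 9: CDB Add1=44; stall // r0:Mul1,r1:2,r2:44,r3:42,r4:6
cycle 10: CDB Mul1=6; issue MUL r2<-Mul1 // r0:6,r1:2,r2:Mul1,r3:42,r4:6
cycle 11: CDB Mul2=294; issue MUL r3<-Mul2 // r0:6,r1:2,r2:Mul1,r3:Mul2,r4:6
cycle 12: issue ADD r0<-Add1 // r0:Add1,r1:2,r2:Mul1,r3:Mul2,r4:6
cycle 13: stall // r0:Add1,r1:2,r2:Mul1,r3:Mul2,r4:6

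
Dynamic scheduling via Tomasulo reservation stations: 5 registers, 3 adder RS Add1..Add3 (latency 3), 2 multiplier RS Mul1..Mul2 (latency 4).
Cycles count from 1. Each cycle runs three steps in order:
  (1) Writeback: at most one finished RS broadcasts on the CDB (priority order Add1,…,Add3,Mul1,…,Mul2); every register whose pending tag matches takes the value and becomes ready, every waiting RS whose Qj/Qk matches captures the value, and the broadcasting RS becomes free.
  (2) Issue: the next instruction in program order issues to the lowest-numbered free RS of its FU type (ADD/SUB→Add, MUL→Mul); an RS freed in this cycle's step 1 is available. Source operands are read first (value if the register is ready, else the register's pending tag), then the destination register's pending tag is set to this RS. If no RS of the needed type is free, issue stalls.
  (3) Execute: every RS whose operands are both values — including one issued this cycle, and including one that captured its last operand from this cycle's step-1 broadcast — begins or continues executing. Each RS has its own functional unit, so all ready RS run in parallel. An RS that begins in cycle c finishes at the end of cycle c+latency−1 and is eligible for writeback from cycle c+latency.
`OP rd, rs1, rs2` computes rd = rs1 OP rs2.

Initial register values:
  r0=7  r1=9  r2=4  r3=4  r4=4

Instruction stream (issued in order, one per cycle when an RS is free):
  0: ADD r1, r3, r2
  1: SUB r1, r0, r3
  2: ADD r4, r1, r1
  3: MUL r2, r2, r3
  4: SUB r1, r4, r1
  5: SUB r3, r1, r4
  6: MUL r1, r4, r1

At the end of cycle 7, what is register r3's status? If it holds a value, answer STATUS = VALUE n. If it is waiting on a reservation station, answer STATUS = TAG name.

cycle 1: issue ADD r1<-Add1 // r0:7,r1:Add1,r2:4,r3:4,r4:4
cycle 2: issue SUB r1<-Add2 // r0:7,r1:Add2,r2:4,r3:4,r4:4
cycle 3: issue ADD r4<-Add3 // r0:7,r1:Add2,r2:4,r3:4,r4:Add3
cycle 4: CDB Add1=8; issue MUL r2<-Mul1 // r0:7,r1:Add2,r2:Mul1,r3:4,r4:Add3
cycle 5: CDB Add2=3; issue SUB r1<-Add1 // r0:7,r1:Add1,r2:Mul1,r3:4,r4:Add3
cycle 6: issue SUB r3<-Add2 // r0:7,r1:Add1,r2:Mul1,r3:Add2,r4:Add3
cycle 7: issue MUL r1<-Mul2 // r0:7,r1:Mul2,r2:Mul1,r3:Add2,r4:Add3

STATUS = TAG Add2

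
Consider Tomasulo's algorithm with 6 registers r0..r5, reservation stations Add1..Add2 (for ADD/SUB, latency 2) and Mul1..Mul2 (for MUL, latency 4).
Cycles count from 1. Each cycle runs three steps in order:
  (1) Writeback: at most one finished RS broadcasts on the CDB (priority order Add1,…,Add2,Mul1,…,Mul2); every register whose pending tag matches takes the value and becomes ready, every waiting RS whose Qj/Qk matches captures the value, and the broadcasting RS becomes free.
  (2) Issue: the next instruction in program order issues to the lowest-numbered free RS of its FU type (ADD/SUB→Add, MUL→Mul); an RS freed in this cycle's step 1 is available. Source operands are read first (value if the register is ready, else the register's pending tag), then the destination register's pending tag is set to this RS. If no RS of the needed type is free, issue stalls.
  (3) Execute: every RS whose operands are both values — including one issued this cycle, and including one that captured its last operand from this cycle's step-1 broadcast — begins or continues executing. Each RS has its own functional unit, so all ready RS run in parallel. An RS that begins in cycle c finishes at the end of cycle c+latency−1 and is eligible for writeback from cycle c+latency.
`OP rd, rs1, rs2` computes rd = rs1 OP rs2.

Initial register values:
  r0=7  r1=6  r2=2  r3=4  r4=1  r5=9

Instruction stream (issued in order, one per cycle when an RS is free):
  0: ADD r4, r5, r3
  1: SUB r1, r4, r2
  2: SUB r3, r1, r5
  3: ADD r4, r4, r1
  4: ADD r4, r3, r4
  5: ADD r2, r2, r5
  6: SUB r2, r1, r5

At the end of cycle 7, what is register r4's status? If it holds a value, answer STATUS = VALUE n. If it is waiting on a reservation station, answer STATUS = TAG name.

STATUS = TAG Add1

  c1: issue ADD r4<-Add1  regs: r0:7,r1:6,r2:2,r3:4,r4:Add1,r5:9
  c2: issue SUB r1<-Add2  regs: r0:7,r1:Add2,r2:2,r3:4,r4:Add1,r5:9
  c3: CDB Add1=13; issue SUB r3<-Add1  regs: r0:7,r1:Add2,r2:2,r3:Add1,r4:13,r5:9
  c4: stall  regs: r0:7,r1:Add2,r2:2,r3:Add1,r4:13,r5:9
  c5: CDB Add2=11; issue ADD r4<-Add2  regs: r0:7,r1:11,r2:2,r3:Add1,r4:Add2,r5:9
  c6: stall  regs: r0:7,r1:11,r2:2,r3:Add1,r4:Add2,r5:9
  c7: CDB Add1=2; issue ADD r4<-Add1  regs: r0:7,r1:11,r2:2,r3:2,r4:Add1,r5:9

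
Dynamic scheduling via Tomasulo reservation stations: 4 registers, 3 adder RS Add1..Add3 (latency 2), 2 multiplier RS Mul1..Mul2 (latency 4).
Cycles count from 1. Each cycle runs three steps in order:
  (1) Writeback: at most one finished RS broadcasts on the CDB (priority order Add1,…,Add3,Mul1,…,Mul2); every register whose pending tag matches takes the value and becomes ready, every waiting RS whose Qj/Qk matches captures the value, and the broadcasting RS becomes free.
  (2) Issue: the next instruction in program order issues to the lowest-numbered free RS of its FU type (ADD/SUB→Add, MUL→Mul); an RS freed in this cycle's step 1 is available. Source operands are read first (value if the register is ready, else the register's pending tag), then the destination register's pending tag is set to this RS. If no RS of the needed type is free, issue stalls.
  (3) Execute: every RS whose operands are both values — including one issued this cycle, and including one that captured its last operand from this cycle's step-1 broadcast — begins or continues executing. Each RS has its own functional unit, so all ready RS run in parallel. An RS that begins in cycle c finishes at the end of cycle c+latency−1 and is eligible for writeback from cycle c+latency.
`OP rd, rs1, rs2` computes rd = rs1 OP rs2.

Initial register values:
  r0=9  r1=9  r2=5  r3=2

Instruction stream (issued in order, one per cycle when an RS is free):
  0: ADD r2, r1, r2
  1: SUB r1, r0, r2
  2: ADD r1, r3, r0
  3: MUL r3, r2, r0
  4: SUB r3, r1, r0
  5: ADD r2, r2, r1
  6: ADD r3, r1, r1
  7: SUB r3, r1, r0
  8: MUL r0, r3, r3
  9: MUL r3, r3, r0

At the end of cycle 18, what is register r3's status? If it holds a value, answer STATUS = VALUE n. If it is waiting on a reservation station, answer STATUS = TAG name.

c1: issue ADD r2<-Add1 | r0:9,r1:9,r2:Add1,r3:2
c2: issue SUB r1<-Add2 | r0:9,r1:Add2,r2:Add1,r3:2
c3: CDB Add1=14; issue ADD r1<-Add1 | r0:9,r1:Add1,r2:14,r3:2
c4: issue MUL r3<-Mul1 | r0:9,r1:Add1,r2:14,r3:Mul1
c5: CDB Add1=11; issue SUB r3<-Add1 | r0:9,r1:11,r2:14,r3:Add1
c6: CDB Add2=-5; issue ADD r2<-Add2 | r0:9,r1:11,r2:Add2,r3:Add1
c7: CDB Add1=2; issue ADD r3<-Add1 | r0:9,r1:11,r2:Add2,r3:Add1
c8: CDB Add2=25; issue SUB r3<-Add2 | r0:9,r1:11,r2:25,r3:Add2
c9: CDB Add1=22; issue MUL r0<-Mul2 | r0:Mul2,r1:11,r2:25,r3:Add2
c10: CDB Add2=2; stall | r0:Mul2,r1:11,r2:25,r3:2
c11: CDB Mul1=126; issue MUL r3<-Mul1 | r0:Mul2,r1:11,r2:25,r3:Mul1
c12: - | r0:Mul2,r1:11,r2:25,r3:Mul1
c13: - | r0:Mul2,r1:11,r2:25,r3:Mul1
c14: CDB Mul2=4 | r0:4,r1:11,r2:25,r3:Mul1
c15: - | r0:4,r1:11,r2:25,r3:Mul1
c16: - | r0:4,r1:11,r2:25,r3:Mul1
c17: - | r0:4,r1:11,r2:25,r3:Mul1
c18: CDB Mul1=8 | r0:4,r1:11,r2:25,r3:8

STATUS = VALUE 8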